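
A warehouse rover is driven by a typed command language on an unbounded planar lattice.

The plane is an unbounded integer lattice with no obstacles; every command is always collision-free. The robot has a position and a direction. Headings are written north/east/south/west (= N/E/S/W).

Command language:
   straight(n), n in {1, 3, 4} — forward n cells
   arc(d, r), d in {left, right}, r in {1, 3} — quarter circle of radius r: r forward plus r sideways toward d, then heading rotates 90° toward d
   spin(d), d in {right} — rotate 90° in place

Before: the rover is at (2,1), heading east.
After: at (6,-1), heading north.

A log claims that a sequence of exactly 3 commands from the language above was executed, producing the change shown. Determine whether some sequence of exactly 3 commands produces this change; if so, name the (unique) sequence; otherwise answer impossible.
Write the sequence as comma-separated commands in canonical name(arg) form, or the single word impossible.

key: position moved to (6,-1) AND the heading swung to N — translation plus rotation needed
begin: at (2,1), heading east
step 1 (spin(right)): at (2,1), heading south
step 2 (arc(left, 3)): at (5,-2), heading east
step 3 (arc(left, 1)): at (6,-1), heading north
no other 3-command option fits: unique.

spin(right), arc(left, 3), arc(left, 1)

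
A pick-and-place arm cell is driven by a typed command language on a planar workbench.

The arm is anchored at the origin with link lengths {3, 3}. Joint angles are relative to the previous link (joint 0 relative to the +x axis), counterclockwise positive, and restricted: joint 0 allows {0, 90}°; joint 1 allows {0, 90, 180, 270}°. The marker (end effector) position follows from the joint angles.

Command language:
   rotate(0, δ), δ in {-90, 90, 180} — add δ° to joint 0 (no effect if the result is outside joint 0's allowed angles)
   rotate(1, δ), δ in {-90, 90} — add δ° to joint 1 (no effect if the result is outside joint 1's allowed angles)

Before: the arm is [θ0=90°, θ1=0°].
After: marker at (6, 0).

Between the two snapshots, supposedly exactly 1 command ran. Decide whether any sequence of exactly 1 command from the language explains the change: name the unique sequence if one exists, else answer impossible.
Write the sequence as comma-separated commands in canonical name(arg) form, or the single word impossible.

t0: [θ0=90°, θ1=0°]
step 1 (rotate(0, -90)): [θ0=0°, θ1=0°]
all 5 alternatives checked — unique.

rotate(0, -90)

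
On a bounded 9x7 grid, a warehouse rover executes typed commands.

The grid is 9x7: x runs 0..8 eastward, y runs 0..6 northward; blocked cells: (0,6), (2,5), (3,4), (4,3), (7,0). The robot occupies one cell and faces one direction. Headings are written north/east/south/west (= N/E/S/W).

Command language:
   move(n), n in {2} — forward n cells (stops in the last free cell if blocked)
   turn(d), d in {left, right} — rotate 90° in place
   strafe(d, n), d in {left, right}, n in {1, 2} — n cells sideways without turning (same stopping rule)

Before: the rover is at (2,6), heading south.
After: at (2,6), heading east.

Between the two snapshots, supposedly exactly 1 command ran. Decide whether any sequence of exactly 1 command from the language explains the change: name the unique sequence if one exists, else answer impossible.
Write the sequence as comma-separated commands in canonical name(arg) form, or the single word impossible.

turn(left)

key: parked at (2,6) the whole time — nothing moves the robot
from: at (2,6), heading south
[1] after turn(left): at (2,6), heading east
no rival 1-sequence matches.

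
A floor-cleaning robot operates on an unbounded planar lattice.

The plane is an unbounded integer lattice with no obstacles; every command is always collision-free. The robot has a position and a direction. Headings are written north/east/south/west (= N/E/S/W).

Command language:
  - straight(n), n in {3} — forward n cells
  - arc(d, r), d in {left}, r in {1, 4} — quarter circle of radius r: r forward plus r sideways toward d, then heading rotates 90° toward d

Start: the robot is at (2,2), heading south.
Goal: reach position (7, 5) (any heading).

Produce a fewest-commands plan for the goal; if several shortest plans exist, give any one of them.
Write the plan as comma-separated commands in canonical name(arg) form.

arc(left, 1), arc(left, 4)

from: at (2,2), heading south
t=1 arc(left, 1) ⇒ at (3,1), heading east
t=2 arc(left, 4) ⇒ at (7,5), heading north
minimal: 2 command(s), checked below 2.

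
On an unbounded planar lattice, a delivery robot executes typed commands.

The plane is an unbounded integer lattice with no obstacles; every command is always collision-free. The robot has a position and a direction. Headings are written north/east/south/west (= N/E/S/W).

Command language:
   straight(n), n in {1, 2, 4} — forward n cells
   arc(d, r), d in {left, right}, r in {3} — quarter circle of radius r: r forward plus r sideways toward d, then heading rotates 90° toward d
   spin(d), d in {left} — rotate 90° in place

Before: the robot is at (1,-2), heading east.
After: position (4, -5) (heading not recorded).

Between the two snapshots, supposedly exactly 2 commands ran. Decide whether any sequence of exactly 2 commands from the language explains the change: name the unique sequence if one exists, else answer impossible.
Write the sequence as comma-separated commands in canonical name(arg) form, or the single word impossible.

key: order matters: swapping arc(right, 3) and spin(left) lands elsewhere
t0: at (1,-2), heading east
t=1 arc(right, 3) ⇒ at (4,-5), heading south
t=2 spin(left) ⇒ at (4,-5), heading east
no other 2-command option fits: unique.

arc(right, 3), spin(left)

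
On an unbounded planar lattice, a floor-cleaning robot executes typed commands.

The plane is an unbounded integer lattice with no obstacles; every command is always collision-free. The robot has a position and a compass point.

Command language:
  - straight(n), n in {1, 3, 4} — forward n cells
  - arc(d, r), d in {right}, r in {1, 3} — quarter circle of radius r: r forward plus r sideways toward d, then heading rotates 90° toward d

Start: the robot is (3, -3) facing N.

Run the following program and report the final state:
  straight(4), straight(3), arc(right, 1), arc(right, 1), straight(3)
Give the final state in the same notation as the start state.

(5, 1) facing S

from: (3, -3) facing N
t=1 straight(4) ⇒ (3, 1) facing N
t=2 straight(3) ⇒ (3, 4) facing N
t=3 arc(right, 1) ⇒ (4, 5) facing E
t=4 arc(right, 1) ⇒ (5, 4) facing S
t=5 straight(3) ⇒ (5, 1) facing S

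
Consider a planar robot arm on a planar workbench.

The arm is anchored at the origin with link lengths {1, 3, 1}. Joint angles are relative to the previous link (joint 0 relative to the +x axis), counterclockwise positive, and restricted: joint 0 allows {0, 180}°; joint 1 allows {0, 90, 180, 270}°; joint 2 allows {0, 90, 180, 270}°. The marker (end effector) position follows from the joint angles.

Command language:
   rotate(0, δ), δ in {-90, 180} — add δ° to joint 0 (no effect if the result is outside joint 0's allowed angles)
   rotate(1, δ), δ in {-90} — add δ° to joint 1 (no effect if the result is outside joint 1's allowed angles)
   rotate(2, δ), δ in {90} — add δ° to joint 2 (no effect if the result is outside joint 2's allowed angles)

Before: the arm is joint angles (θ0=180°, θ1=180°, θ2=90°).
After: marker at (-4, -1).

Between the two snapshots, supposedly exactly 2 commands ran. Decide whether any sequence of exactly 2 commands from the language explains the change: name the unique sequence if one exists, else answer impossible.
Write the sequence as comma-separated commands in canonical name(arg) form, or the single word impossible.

initial: joint angles (θ0=180°, θ1=180°, θ2=90°)
t=1 rotate(1, -90) ⇒ joint angles (θ0=180°, θ1=90°, θ2=90°)
t=2 rotate(1, -90) ⇒ joint angles (θ0=180°, θ1=0°, θ2=90°)
no rival 2-sequence matches.

rotate(1, -90), rotate(1, -90)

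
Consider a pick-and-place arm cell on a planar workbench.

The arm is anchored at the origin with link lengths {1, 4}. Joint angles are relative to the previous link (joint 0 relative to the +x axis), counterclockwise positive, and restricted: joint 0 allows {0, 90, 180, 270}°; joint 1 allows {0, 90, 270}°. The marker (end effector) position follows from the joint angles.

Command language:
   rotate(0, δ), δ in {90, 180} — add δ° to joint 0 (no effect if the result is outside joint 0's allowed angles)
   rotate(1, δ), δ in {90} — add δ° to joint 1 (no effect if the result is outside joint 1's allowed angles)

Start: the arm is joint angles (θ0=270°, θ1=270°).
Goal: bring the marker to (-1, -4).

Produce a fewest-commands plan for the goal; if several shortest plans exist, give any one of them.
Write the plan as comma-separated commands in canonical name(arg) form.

rotate(1, 90), rotate(1, 90), rotate(0, 90), rotate(0, 180)

t0: joint angles (θ0=270°, θ1=270°)
[1] after rotate(1, 90): joint angles (θ0=270°, θ1=0°)
[2] after rotate(1, 90): joint angles (θ0=270°, θ1=90°)
[3] after rotate(0, 90): joint angles (θ0=0°, θ1=90°)
[4] after rotate(0, 180): joint angles (θ0=180°, θ1=90°)
no 3-step plan works, so 4 is optimal.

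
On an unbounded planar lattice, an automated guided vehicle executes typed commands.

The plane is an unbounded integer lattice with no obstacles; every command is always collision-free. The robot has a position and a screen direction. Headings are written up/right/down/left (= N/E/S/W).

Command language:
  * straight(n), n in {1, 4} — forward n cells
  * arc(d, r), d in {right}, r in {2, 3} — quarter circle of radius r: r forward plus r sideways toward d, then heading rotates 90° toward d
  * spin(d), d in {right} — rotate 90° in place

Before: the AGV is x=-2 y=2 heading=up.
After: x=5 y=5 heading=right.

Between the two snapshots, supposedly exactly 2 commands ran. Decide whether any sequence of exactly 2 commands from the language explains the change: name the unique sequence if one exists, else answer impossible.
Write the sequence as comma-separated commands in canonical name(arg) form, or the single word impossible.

key: running straight(4) before arc(right, 3) would end elsewhere — order is forced
initial: x=-2 y=2 heading=up
1. arc(right, 3) → x=1 y=5 heading=right
2. straight(4) → x=5 y=5 heading=right
uniquely the one of 25 2-step routes that fits.

arc(right, 3), straight(4)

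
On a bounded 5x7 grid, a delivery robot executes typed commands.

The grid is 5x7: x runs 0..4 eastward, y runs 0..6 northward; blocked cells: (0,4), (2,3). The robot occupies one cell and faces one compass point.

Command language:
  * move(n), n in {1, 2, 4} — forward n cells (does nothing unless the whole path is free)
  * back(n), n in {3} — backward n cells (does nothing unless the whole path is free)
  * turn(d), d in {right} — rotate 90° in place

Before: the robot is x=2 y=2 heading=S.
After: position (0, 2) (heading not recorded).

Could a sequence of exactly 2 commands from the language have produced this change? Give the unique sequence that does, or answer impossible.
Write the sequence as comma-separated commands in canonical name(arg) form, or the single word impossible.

turn(right), move(2)

key: order matters: swapping turn(right) and move(2) lands elsewhere
t0: x=2 y=2 heading=S
[1] after turn(right): x=2 y=2 heading=W
[2] after move(2): x=0 y=2 heading=W
no rival 2-sequence matches.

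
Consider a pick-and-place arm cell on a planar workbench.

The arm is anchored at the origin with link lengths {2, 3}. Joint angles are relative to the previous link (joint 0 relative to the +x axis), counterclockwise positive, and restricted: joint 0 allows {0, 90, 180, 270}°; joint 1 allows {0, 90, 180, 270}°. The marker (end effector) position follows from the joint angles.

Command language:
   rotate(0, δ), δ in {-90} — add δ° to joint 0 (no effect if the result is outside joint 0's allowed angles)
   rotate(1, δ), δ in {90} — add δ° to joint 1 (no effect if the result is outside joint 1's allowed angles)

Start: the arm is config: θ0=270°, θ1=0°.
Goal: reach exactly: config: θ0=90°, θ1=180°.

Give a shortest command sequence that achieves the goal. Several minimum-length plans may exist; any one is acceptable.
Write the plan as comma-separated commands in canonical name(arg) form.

rotate(1, 90), rotate(1, 90), rotate(0, -90), rotate(0, -90)

initial: config: θ0=270°, θ1=0°
1. rotate(1, 90) → config: θ0=270°, θ1=90°
2. rotate(1, 90) → config: θ0=270°, θ1=180°
3. rotate(0, -90) → config: θ0=180°, θ1=180°
4. rotate(0, -90) → config: θ0=90°, θ1=180°
no 3-step plan works, so 4 is optimal.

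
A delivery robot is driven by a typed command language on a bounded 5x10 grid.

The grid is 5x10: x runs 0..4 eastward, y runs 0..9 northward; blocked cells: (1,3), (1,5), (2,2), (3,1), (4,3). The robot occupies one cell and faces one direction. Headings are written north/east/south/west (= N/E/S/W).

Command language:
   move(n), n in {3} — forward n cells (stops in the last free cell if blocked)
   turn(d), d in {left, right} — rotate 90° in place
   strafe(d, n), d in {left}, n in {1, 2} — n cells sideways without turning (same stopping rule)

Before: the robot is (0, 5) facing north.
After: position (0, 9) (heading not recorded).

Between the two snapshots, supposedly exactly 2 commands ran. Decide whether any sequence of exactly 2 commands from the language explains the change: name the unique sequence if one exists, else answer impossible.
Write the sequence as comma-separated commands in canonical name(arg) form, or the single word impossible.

key: the second move(3) runs into the grid edge before its full distance
initial: (0, 5) facing north
1. move(3) → (0, 8) facing north
2. move(3) → (0, 9) facing north
all 25 alternatives checked — unique.

move(3), move(3)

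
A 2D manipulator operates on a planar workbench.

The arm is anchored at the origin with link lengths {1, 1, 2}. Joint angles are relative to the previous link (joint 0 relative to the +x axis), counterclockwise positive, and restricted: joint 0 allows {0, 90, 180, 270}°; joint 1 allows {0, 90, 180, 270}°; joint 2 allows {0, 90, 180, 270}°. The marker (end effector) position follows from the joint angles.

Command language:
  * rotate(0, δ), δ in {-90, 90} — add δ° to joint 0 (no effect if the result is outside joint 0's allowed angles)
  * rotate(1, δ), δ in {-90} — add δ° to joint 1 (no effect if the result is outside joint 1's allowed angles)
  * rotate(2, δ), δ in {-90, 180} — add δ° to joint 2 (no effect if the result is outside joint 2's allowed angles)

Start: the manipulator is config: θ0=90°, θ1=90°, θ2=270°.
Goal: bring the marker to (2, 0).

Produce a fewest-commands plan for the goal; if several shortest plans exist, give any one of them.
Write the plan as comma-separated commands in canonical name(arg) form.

from: config: θ0=90°, θ1=90°, θ2=270°
t=1 rotate(2, 180) ⇒ config: θ0=90°, θ1=90°, θ2=90°
t=2 rotate(1, -90) ⇒ config: θ0=90°, θ1=0°, θ2=90°
t=3 rotate(1, -90) ⇒ config: θ0=90°, θ1=270°, θ2=90°
t=4 rotate(1, -90) ⇒ config: θ0=90°, θ1=180°, θ2=90°
shorter routes all fall short; 4 is best.

rotate(2, 180), rotate(1, -90), rotate(1, -90), rotate(1, -90)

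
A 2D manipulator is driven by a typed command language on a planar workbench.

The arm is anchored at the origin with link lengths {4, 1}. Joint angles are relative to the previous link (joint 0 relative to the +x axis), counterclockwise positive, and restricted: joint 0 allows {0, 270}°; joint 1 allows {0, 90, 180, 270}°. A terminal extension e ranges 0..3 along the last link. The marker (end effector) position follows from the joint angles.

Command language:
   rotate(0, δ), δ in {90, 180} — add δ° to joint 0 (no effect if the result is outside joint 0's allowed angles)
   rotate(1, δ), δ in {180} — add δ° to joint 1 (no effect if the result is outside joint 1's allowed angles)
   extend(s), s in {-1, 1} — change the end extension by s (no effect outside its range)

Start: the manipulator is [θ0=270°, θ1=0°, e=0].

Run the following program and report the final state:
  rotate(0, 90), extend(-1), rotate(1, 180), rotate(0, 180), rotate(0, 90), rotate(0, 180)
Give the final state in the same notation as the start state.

initial: [θ0=270°, θ1=0°, e=0]
step 1 (rotate(0, 90)): [θ0=0°, θ1=0°, e=0]
step 2 (extend(-1)): [θ0=0°, θ1=0°, e=0]
step 3 (rotate(1, 180)): [θ0=0°, θ1=180°, e=0]
step 4 (rotate(0, 180)): [θ0=0°, θ1=180°, e=0]
step 5 (rotate(0, 90)): [θ0=0°, θ1=180°, e=0]
step 6 (rotate(0, 180)): [θ0=0°, θ1=180°, e=0]

[θ0=0°, θ1=180°, e=0]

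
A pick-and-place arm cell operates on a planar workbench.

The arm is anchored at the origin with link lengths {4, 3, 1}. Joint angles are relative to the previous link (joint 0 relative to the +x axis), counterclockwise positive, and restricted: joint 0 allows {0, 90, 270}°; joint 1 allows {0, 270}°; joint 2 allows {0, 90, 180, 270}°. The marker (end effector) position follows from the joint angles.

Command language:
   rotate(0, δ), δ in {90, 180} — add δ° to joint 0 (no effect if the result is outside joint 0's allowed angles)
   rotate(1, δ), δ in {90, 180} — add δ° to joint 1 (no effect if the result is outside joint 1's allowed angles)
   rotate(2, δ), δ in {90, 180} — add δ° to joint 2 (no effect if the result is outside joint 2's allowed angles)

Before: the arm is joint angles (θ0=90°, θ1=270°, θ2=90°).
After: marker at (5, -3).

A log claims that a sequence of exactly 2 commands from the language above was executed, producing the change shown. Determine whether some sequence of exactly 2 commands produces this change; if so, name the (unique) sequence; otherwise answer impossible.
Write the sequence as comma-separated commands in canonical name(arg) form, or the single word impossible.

rotate(0, 180), rotate(0, 90)

key: running rotate(0, 90) before rotate(0, 180) would end elsewhere — order is forced
t0: joint angles (θ0=90°, θ1=270°, θ2=90°)
step 1 (rotate(0, 180)): joint angles (θ0=270°, θ1=270°, θ2=90°)
step 2 (rotate(0, 90)): joint angles (θ0=0°, θ1=270°, θ2=90°)
uniquely the one of 36 2-step routes that fits.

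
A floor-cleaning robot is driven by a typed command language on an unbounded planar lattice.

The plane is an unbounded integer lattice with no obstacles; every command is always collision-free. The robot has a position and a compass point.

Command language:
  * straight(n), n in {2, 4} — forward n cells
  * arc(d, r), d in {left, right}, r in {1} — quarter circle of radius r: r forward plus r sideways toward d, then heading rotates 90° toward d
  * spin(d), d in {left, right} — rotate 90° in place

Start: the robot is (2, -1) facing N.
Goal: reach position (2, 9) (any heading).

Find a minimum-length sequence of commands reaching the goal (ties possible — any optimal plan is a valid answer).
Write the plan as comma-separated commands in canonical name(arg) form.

begin: (2, -1) facing N
1. straight(2) → (2, 1) facing N
2. straight(4) → (2, 5) facing N
3. straight(4) → (2, 9) facing N
minimal: 3 command(s), checked below 3.

straight(2), straight(4), straight(4)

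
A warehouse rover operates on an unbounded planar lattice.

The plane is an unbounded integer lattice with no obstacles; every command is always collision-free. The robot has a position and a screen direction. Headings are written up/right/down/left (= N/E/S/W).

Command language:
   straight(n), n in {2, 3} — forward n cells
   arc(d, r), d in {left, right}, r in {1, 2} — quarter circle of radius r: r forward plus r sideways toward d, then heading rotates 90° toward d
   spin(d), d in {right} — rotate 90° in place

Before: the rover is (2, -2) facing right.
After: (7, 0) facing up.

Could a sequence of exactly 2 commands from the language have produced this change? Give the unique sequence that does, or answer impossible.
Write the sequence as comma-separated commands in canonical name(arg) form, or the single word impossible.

straight(3), arc(left, 2)

key: order matters: swapping straight(3) and arc(left, 2) lands elsewhere
begin: (2, -2) facing right
t=1 straight(3) ⇒ (5, -2) facing right
t=2 arc(left, 2) ⇒ (7, 0) facing up
uniquely the one of 49 2-step routes that fits.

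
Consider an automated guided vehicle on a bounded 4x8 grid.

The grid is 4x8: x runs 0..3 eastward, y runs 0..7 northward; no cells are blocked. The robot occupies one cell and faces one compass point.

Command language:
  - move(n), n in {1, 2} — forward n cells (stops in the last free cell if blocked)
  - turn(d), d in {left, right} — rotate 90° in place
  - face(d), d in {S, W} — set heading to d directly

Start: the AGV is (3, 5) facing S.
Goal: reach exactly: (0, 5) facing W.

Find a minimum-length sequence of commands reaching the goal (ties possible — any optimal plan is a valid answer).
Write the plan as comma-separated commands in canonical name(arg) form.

turn(right), move(1), move(2)

start: (3, 5) facing S
1. turn(right) → (3, 5) facing W
2. move(1) → (2, 5) facing W
3. move(2) → (0, 5) facing W
no 2-step plan works, so 3 is optimal.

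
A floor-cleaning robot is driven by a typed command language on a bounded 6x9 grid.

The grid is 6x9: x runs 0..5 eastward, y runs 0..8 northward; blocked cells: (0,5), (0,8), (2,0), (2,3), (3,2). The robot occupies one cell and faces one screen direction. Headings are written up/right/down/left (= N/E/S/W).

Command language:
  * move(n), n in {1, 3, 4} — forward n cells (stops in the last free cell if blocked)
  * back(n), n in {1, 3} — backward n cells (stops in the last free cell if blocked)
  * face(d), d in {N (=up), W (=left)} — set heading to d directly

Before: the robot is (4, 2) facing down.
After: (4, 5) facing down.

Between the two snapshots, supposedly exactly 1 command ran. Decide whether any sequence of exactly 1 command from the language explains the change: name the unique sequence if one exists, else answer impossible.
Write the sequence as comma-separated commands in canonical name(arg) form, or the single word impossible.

key: still facing S — the one step turns nothing
start: (4, 2) facing down
1. back(3) → (4, 5) facing down
no other 1-command option fits: unique.

back(3)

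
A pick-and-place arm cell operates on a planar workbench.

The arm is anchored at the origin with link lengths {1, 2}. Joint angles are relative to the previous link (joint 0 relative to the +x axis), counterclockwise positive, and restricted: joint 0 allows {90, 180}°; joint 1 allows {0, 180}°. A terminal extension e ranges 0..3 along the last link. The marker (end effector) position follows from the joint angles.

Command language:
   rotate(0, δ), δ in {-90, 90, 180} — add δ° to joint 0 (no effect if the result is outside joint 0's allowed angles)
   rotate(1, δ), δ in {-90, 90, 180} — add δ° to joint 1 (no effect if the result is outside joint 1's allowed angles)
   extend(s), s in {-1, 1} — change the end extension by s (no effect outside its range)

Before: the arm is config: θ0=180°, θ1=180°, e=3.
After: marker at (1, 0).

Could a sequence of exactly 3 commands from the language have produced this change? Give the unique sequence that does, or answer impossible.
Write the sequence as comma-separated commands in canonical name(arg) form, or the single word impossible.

initial: config: θ0=180°, θ1=180°, e=3
step 1 (extend(-1)): config: θ0=180°, θ1=180°, e=2
step 2 (extend(-1)): config: θ0=180°, θ1=180°, e=1
step 3 (extend(-1)): config: θ0=180°, θ1=180°, e=0
uniquely the one of 512 3-step routes that fits.

extend(-1), extend(-1), extend(-1)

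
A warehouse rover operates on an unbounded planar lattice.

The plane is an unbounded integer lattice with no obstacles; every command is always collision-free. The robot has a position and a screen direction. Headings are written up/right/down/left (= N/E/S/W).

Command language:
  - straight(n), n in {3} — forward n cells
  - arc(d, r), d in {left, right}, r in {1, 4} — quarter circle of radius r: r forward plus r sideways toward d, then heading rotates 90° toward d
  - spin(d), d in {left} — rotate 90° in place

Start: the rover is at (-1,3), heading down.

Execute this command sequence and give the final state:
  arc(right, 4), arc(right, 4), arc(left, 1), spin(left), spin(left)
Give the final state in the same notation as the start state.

at (-10,4), heading right

begin: at (-1,3), heading down
1. arc(right, 4) → at (-5,-1), heading left
2. arc(right, 4) → at (-9,3), heading up
3. arc(left, 1) → at (-10,4), heading left
4. spin(left) → at (-10,4), heading down
5. spin(left) → at (-10,4), heading right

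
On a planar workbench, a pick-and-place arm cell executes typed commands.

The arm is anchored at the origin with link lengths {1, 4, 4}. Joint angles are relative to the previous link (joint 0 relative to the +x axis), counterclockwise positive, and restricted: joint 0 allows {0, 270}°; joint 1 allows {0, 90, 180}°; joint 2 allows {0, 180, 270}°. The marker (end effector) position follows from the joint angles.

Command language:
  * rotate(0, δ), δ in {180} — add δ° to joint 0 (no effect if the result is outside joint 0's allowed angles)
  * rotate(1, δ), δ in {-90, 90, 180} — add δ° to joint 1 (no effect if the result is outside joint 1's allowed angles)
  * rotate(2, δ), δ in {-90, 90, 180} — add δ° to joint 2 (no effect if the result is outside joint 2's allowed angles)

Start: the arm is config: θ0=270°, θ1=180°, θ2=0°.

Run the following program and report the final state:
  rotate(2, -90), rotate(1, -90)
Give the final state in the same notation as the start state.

config: θ0=270°, θ1=90°, θ2=270°

from: config: θ0=270°, θ1=180°, θ2=0°
1. rotate(2, -90) → config: θ0=270°, θ1=180°, θ2=270°
2. rotate(1, -90) → config: θ0=270°, θ1=90°, θ2=270°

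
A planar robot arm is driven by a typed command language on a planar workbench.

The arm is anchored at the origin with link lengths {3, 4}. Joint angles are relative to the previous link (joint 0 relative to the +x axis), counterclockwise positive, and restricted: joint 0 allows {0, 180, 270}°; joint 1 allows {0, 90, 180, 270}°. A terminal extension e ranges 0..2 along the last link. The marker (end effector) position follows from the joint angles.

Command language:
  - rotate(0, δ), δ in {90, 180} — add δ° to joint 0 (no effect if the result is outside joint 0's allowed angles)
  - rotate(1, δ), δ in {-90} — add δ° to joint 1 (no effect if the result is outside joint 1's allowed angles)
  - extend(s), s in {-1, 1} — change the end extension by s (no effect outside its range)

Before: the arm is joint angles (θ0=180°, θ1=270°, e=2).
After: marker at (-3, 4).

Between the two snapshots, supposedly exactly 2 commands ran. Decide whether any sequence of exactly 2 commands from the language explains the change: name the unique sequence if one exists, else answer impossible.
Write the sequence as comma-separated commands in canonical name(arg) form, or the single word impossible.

t0: joint angles (θ0=180°, θ1=270°, e=2)
[1] after extend(-1): joint angles (θ0=180°, θ1=270°, e=1)
[2] after extend(-1): joint angles (θ0=180°, θ1=270°, e=0)
no other 2-command option fits: unique.

extend(-1), extend(-1)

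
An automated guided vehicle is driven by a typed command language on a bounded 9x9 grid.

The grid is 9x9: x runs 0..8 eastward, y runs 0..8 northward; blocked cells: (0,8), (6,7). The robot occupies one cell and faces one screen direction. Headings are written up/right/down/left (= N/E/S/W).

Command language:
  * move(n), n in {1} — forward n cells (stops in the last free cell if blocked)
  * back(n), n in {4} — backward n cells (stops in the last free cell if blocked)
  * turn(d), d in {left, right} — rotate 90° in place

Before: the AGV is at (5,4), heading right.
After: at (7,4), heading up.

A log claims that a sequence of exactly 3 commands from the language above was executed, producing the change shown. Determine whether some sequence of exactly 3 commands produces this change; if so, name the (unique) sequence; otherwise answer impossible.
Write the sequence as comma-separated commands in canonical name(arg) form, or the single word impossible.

move(1), move(1), turn(left)

key: position moved to (7,4) AND the heading swung to N — translation plus rotation needed
initial: at (5,4), heading right
1. move(1) → at (6,4), heading right
2. move(1) → at (7,4), heading right
3. turn(left) → at (7,4), heading up
all 64 alternatives checked — unique.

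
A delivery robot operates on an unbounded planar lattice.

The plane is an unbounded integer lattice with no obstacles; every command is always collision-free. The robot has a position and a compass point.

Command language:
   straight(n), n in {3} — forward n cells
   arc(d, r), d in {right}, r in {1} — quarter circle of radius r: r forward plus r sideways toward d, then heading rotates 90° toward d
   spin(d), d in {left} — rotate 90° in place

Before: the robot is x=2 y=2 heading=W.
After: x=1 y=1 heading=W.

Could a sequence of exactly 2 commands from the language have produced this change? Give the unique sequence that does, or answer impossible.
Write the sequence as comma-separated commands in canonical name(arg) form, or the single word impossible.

spin(left), arc(right, 1)

key: running arc(right, 1) before spin(left) would end elsewhere — order is forced
begin: x=2 y=2 heading=W
step 1 (spin(left)): x=2 y=2 heading=S
step 2 (arc(right, 1)): x=1 y=1 heading=W
uniquely the one of 9 2-step routes that fits.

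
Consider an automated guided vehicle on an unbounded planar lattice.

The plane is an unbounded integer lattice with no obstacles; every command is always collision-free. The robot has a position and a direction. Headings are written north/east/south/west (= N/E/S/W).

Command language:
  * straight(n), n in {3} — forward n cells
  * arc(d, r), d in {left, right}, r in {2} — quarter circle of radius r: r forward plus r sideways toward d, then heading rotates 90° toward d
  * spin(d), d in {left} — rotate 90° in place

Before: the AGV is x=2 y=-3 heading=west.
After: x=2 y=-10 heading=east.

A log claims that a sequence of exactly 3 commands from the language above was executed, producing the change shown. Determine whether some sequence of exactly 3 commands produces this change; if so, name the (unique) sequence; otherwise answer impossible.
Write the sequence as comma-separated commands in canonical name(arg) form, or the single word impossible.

arc(left, 2), straight(3), arc(left, 2)

key: position moved to (2,-10) AND the heading swung to E — translation plus rotation needed
t0: x=2 y=-3 heading=west
t=1 arc(left, 2) ⇒ x=0 y=-5 heading=south
t=2 straight(3) ⇒ x=0 y=-8 heading=south
t=3 arc(left, 2) ⇒ x=2 y=-10 heading=east
uniquely the one of 64 3-step routes that fits.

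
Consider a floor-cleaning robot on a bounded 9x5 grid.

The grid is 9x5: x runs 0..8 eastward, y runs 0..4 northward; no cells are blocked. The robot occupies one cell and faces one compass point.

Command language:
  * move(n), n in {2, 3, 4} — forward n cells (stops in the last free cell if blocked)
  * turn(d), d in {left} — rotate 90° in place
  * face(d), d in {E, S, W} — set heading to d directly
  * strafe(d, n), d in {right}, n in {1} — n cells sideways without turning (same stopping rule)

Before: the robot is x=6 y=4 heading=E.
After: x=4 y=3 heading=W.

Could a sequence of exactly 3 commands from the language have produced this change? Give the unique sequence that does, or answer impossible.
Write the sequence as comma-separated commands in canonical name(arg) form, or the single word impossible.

key: position moved to (4,3) AND the heading swung to W — translation plus rotation needed
t0: x=6 y=4 heading=E
t=1 strafe(right, 1) ⇒ x=6 y=3 heading=E
t=2 face(W) ⇒ x=6 y=3 heading=W
t=3 move(2) ⇒ x=4 y=3 heading=W
uniquely the one of 512 3-step routes that fits.

strafe(right, 1), face(W), move(2)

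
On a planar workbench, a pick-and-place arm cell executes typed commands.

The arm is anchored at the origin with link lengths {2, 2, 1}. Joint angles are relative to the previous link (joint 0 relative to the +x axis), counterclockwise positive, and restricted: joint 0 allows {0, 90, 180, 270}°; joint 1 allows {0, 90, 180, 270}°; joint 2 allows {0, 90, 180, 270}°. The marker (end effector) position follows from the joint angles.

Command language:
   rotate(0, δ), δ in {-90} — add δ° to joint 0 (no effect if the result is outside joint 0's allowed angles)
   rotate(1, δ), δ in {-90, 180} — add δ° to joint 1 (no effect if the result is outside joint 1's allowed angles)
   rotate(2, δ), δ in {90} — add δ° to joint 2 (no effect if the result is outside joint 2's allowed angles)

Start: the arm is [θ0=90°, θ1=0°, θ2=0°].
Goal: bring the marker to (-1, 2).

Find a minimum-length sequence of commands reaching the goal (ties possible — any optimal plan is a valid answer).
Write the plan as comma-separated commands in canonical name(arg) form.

rotate(2, 90), rotate(2, 90), rotate(1, 180), rotate(1, -90)

begin: [θ0=90°, θ1=0°, θ2=0°]
[1] after rotate(2, 90): [θ0=90°, θ1=0°, θ2=90°]
[2] after rotate(2, 90): [θ0=90°, θ1=0°, θ2=180°]
[3] after rotate(1, 180): [θ0=90°, θ1=180°, θ2=180°]
[4] after rotate(1, -90): [θ0=90°, θ1=90°, θ2=180°]
no 3-step plan works, so 4 is optimal.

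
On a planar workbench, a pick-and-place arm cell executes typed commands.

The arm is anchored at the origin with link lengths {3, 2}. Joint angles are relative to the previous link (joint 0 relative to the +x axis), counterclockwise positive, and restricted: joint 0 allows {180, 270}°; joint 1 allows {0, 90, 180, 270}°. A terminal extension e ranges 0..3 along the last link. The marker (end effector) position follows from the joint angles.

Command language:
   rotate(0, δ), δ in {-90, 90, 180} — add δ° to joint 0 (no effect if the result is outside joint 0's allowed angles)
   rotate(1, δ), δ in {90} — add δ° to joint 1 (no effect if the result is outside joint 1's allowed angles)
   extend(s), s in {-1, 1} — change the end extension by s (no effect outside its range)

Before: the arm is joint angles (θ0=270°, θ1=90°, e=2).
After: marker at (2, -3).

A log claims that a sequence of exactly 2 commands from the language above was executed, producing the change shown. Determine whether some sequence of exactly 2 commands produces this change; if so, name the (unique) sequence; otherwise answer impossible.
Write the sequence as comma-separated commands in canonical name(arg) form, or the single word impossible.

extend(-1), extend(-1)

start: joint angles (θ0=270°, θ1=90°, e=2)
t=1 extend(-1) ⇒ joint angles (θ0=270°, θ1=90°, e=1)
t=2 extend(-1) ⇒ joint angles (θ0=270°, θ1=90°, e=0)
all 36 alternatives checked — unique.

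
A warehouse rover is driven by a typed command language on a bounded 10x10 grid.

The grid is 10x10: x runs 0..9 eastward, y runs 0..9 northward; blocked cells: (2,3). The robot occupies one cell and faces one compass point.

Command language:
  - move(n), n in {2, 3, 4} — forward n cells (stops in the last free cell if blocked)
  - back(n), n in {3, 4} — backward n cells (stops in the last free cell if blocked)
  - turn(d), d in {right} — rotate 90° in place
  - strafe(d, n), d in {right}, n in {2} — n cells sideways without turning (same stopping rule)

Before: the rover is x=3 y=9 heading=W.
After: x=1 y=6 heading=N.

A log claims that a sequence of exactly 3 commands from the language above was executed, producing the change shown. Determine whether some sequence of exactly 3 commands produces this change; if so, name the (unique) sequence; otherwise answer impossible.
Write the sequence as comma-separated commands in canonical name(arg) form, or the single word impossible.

key: position moved to (1,6) AND the heading swung to N — translation plus rotation needed
from: x=3 y=9 heading=W
[1] after move(2): x=1 y=9 heading=W
[2] after turn(right): x=1 y=9 heading=N
[3] after back(3): x=1 y=6 heading=N
uniquely the one of 343 3-step routes that fits.

move(2), turn(right), back(3)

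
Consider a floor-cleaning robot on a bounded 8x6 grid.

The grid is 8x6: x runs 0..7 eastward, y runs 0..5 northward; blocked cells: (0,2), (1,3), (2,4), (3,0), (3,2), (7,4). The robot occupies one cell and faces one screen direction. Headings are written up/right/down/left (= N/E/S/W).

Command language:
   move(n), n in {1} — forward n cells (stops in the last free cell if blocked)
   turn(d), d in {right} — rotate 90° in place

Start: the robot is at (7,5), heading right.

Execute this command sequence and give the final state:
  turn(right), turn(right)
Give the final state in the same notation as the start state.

at (7,5), heading left

from: at (7,5), heading right
1. turn(right) → at (7,5), heading down
2. turn(right) → at (7,5), heading left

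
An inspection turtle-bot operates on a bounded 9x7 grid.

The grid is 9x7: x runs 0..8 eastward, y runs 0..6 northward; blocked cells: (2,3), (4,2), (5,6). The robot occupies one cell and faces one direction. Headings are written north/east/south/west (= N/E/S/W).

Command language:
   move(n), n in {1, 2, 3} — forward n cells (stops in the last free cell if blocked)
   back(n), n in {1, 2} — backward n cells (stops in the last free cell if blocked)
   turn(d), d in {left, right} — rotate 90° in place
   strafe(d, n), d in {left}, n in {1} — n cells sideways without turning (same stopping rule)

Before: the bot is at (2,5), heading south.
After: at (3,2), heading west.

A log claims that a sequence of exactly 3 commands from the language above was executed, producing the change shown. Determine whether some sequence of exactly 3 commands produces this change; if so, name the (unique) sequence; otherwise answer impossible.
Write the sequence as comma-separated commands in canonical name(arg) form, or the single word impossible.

strafe(left, 1), move(3), turn(right)

key: cell and facing (now W) both changed — the 3 commands mix motion and turning
from: at (2,5), heading south
[1] after strafe(left, 1): at (3,5), heading south
[2] after move(3): at (3,2), heading south
[3] after turn(right): at (3,2), heading west
uniquely the one of 512 3-step routes that fits.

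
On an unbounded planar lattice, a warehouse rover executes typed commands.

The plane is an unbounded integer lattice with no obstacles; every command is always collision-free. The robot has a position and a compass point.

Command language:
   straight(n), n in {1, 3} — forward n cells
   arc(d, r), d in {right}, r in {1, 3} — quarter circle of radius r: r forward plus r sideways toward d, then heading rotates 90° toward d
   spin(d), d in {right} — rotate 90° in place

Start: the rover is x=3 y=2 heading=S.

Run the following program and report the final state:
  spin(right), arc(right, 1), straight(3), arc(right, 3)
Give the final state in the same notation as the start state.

begin: x=3 y=2 heading=S
1. spin(right) → x=3 y=2 heading=W
2. arc(right, 1) → x=2 y=3 heading=N
3. straight(3) → x=2 y=6 heading=N
4. arc(right, 3) → x=5 y=9 heading=E

x=5 y=9 heading=E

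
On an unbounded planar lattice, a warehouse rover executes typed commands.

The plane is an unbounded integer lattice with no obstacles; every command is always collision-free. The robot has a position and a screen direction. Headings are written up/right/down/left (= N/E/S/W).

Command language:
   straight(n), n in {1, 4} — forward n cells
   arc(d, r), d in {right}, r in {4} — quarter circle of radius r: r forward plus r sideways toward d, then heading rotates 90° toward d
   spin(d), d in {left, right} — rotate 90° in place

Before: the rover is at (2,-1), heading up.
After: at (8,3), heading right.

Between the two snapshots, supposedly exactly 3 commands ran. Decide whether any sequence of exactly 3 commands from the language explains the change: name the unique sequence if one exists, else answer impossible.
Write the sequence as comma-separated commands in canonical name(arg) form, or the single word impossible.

arc(right, 4), straight(1), straight(1)

key: cell and facing (now E) both changed — the 3 commands mix motion and turning
t0: at (2,-1), heading up
t=1 arc(right, 4) ⇒ at (6,3), heading right
t=2 straight(1) ⇒ at (7,3), heading right
t=3 straight(1) ⇒ at (8,3), heading right
uniquely the one of 125 3-step routes that fits.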